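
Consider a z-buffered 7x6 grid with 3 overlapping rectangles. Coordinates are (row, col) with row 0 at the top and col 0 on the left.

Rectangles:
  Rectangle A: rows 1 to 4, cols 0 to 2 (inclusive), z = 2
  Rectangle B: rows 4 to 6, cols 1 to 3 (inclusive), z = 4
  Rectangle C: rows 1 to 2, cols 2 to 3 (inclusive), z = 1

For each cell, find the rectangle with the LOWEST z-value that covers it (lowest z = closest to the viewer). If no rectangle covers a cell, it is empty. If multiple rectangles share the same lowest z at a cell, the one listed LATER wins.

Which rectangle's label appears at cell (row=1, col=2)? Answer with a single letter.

Answer: C

Derivation:
Check cell (1,2):
  A: rows 1-4 cols 0-2 z=2 -> covers; best now A (z=2)
  B: rows 4-6 cols 1-3 -> outside (row miss)
  C: rows 1-2 cols 2-3 z=1 -> covers; best now C (z=1)
Winner: C at z=1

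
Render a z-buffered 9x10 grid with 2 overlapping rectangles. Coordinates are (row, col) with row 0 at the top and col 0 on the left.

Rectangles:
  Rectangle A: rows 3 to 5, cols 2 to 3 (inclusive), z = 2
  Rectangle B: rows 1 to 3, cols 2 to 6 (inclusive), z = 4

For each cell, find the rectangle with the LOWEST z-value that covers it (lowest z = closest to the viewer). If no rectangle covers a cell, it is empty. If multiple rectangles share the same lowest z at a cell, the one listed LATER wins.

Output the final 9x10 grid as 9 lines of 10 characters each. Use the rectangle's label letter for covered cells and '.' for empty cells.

..........
..BBBBB...
..BBBBB...
..AABBB...
..AA......
..AA......
..........
..........
..........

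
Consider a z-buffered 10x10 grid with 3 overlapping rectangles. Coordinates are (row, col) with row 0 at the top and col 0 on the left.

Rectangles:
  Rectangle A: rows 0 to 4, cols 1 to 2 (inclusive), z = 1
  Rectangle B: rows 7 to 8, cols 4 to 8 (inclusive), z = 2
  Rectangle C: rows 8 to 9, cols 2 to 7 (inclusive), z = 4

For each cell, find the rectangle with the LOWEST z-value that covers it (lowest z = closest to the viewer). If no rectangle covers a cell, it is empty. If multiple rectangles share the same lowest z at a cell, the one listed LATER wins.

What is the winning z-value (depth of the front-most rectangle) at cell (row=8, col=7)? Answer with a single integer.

Answer: 2

Derivation:
Check cell (8,7):
  A: rows 0-4 cols 1-2 -> outside (row miss)
  B: rows 7-8 cols 4-8 z=2 -> covers; best now B (z=2)
  C: rows 8-9 cols 2-7 z=4 -> covers; best now B (z=2)
Winner: B at z=2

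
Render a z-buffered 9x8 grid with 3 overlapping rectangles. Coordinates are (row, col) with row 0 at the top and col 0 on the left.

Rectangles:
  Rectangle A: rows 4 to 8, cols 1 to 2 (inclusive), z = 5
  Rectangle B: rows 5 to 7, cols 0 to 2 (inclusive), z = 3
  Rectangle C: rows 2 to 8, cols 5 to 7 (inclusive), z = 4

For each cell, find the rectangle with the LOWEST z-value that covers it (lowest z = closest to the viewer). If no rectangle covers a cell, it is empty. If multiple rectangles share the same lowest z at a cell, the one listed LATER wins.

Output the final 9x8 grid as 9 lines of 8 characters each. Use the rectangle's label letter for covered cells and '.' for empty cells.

........
........
.....CCC
.....CCC
.AA..CCC
BBB..CCC
BBB..CCC
BBB..CCC
.AA..CCC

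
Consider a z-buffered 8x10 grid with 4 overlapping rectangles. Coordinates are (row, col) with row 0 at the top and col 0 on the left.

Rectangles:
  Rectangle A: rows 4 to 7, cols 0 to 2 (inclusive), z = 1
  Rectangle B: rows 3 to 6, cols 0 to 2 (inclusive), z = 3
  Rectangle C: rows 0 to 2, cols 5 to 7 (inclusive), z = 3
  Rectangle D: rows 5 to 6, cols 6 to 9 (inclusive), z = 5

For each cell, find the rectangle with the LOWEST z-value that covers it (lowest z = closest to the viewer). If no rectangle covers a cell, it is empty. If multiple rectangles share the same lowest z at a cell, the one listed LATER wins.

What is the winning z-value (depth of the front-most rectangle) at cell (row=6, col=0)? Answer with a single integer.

Check cell (6,0):
  A: rows 4-7 cols 0-2 z=1 -> covers; best now A (z=1)
  B: rows 3-6 cols 0-2 z=3 -> covers; best now A (z=1)
  C: rows 0-2 cols 5-7 -> outside (row miss)
  D: rows 5-6 cols 6-9 -> outside (col miss)
Winner: A at z=1

Answer: 1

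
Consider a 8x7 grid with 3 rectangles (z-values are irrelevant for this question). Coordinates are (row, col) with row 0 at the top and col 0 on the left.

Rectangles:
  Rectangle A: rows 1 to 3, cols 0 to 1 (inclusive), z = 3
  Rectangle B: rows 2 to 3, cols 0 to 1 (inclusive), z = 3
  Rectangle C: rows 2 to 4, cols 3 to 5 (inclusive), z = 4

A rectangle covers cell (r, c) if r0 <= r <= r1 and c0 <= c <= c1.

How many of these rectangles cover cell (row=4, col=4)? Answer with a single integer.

Answer: 1

Derivation:
Check cell (4,4):
  A: rows 1-3 cols 0-1 -> outside (row miss)
  B: rows 2-3 cols 0-1 -> outside (row miss)
  C: rows 2-4 cols 3-5 -> covers
Count covering = 1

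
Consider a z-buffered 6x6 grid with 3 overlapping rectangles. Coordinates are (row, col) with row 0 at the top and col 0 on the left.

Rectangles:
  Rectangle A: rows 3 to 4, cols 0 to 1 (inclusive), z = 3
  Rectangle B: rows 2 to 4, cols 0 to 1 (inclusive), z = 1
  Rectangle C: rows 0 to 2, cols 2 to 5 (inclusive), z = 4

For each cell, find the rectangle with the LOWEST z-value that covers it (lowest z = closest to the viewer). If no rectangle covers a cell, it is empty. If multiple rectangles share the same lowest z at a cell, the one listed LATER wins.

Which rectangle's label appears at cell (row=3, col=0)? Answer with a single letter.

Check cell (3,0):
  A: rows 3-4 cols 0-1 z=3 -> covers; best now A (z=3)
  B: rows 2-4 cols 0-1 z=1 -> covers; best now B (z=1)
  C: rows 0-2 cols 2-5 -> outside (row miss)
Winner: B at z=1

Answer: B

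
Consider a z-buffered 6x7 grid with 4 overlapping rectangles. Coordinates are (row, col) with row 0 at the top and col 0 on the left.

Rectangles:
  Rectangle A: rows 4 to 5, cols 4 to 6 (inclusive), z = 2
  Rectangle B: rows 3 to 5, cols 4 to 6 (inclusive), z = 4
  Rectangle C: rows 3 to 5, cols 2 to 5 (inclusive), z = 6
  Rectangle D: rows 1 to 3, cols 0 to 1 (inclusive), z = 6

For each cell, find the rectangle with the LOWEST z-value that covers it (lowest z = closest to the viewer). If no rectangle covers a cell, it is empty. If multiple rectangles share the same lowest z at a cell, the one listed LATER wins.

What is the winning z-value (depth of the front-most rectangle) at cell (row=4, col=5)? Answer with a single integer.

Check cell (4,5):
  A: rows 4-5 cols 4-6 z=2 -> covers; best now A (z=2)
  B: rows 3-5 cols 4-6 z=4 -> covers; best now A (z=2)
  C: rows 3-5 cols 2-5 z=6 -> covers; best now A (z=2)
  D: rows 1-3 cols 0-1 -> outside (row miss)
Winner: A at z=2

Answer: 2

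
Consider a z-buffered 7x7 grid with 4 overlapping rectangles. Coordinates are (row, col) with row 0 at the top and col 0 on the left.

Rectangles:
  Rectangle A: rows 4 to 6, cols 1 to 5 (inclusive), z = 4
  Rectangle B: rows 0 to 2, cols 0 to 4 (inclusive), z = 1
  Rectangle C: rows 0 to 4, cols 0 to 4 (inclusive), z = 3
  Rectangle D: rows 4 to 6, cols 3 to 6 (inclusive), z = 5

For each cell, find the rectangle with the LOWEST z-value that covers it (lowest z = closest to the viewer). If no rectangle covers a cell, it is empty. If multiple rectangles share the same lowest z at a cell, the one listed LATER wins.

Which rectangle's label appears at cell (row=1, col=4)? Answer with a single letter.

Answer: B

Derivation:
Check cell (1,4):
  A: rows 4-6 cols 1-5 -> outside (row miss)
  B: rows 0-2 cols 0-4 z=1 -> covers; best now B (z=1)
  C: rows 0-4 cols 0-4 z=3 -> covers; best now B (z=1)
  D: rows 4-6 cols 3-6 -> outside (row miss)
Winner: B at z=1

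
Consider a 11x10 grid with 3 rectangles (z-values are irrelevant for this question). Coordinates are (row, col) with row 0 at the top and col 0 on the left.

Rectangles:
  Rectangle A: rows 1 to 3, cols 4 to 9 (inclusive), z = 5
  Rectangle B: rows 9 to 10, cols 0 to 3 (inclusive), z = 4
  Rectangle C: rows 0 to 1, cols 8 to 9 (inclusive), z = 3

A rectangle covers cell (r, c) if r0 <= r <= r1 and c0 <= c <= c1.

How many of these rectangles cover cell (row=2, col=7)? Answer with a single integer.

Answer: 1

Derivation:
Check cell (2,7):
  A: rows 1-3 cols 4-9 -> covers
  B: rows 9-10 cols 0-3 -> outside (row miss)
  C: rows 0-1 cols 8-9 -> outside (row miss)
Count covering = 1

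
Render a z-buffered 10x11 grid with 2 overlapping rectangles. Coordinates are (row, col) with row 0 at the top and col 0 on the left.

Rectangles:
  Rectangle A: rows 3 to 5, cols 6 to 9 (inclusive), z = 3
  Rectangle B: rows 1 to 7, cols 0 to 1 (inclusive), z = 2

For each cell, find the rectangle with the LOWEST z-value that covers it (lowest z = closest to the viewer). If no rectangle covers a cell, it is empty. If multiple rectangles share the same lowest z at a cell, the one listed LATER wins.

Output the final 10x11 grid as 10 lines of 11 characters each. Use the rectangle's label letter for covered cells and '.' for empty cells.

...........
BB.........
BB.........
BB....AAAA.
BB....AAAA.
BB....AAAA.
BB.........
BB.........
...........
...........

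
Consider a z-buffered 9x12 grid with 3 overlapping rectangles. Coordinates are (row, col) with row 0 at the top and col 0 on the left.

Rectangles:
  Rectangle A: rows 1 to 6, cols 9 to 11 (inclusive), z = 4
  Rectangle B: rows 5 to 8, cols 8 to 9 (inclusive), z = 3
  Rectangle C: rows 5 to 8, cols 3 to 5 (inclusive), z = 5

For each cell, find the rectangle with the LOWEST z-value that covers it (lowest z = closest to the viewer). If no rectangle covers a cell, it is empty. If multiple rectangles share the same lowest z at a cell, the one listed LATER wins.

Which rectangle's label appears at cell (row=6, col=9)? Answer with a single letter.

Answer: B

Derivation:
Check cell (6,9):
  A: rows 1-6 cols 9-11 z=4 -> covers; best now A (z=4)
  B: rows 5-8 cols 8-9 z=3 -> covers; best now B (z=3)
  C: rows 5-8 cols 3-5 -> outside (col miss)
Winner: B at z=3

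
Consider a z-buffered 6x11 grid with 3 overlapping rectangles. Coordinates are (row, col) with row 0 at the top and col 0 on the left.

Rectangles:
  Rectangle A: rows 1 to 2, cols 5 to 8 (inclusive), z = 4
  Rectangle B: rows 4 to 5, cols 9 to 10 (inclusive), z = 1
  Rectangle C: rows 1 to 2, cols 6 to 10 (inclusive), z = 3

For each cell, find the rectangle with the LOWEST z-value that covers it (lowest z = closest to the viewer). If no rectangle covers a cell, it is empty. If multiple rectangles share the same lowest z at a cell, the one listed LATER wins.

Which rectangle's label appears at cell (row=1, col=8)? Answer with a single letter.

Check cell (1,8):
  A: rows 1-2 cols 5-8 z=4 -> covers; best now A (z=4)
  B: rows 4-5 cols 9-10 -> outside (row miss)
  C: rows 1-2 cols 6-10 z=3 -> covers; best now C (z=3)
Winner: C at z=3

Answer: C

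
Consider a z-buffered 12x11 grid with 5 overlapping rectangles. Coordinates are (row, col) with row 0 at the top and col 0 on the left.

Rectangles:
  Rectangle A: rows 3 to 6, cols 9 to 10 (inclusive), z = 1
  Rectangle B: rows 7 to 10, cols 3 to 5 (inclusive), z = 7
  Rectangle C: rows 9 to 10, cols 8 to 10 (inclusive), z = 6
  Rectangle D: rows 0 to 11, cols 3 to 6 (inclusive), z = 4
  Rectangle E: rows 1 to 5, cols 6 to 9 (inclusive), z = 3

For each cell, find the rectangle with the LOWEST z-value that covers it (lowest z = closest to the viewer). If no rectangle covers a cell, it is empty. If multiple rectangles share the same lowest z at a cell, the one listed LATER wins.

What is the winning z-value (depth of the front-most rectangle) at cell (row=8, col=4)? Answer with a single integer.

Check cell (8,4):
  A: rows 3-6 cols 9-10 -> outside (row miss)
  B: rows 7-10 cols 3-5 z=7 -> covers; best now B (z=7)
  C: rows 9-10 cols 8-10 -> outside (row miss)
  D: rows 0-11 cols 3-6 z=4 -> covers; best now D (z=4)
  E: rows 1-5 cols 6-9 -> outside (row miss)
Winner: D at z=4

Answer: 4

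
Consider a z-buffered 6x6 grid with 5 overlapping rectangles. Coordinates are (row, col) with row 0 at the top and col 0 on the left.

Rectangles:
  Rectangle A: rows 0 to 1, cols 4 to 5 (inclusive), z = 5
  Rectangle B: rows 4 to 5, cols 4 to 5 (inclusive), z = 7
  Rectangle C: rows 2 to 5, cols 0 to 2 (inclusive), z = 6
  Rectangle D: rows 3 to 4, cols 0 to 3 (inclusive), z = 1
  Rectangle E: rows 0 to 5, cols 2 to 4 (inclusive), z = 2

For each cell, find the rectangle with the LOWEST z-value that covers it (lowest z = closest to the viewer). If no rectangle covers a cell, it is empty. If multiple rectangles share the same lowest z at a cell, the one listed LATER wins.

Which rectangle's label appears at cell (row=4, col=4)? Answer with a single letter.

Check cell (4,4):
  A: rows 0-1 cols 4-5 -> outside (row miss)
  B: rows 4-5 cols 4-5 z=7 -> covers; best now B (z=7)
  C: rows 2-5 cols 0-2 -> outside (col miss)
  D: rows 3-4 cols 0-3 -> outside (col miss)
  E: rows 0-5 cols 2-4 z=2 -> covers; best now E (z=2)
Winner: E at z=2

Answer: E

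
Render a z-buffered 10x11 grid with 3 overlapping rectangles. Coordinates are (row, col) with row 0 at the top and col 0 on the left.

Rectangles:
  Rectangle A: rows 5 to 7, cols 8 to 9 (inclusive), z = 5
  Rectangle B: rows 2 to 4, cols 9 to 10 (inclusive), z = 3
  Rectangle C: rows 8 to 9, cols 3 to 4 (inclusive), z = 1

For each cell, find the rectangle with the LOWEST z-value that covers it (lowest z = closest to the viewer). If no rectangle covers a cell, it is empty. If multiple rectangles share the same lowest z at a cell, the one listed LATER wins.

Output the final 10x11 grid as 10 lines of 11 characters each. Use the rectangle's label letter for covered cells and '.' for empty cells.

...........
...........
.........BB
.........BB
.........BB
........AA.
........AA.
........AA.
...CC......
...CC......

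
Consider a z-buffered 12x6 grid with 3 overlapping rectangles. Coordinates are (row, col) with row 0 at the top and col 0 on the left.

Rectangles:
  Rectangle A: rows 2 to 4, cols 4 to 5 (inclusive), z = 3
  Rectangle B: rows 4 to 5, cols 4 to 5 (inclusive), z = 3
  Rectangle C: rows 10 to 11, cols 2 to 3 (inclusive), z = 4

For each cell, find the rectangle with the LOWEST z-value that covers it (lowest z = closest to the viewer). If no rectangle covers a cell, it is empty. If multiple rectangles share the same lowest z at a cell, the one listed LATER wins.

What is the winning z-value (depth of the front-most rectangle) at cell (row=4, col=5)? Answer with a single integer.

Check cell (4,5):
  A: rows 2-4 cols 4-5 z=3 -> covers; best now A (z=3)
  B: rows 4-5 cols 4-5 z=3 -> covers; best now B (z=3)
  C: rows 10-11 cols 2-3 -> outside (row miss)
Winner: B at z=3

Answer: 3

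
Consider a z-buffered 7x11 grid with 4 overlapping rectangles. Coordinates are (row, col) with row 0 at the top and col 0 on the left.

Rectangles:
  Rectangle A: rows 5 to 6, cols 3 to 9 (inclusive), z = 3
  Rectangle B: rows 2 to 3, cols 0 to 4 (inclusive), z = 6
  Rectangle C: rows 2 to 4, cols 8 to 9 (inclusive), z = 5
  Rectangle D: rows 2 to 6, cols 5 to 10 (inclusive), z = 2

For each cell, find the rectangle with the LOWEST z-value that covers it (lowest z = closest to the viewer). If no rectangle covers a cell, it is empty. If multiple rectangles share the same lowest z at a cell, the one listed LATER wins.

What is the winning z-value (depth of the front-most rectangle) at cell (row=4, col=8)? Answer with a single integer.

Answer: 2

Derivation:
Check cell (4,8):
  A: rows 5-6 cols 3-9 -> outside (row miss)
  B: rows 2-3 cols 0-4 -> outside (row miss)
  C: rows 2-4 cols 8-9 z=5 -> covers; best now C (z=5)
  D: rows 2-6 cols 5-10 z=2 -> covers; best now D (z=2)
Winner: D at z=2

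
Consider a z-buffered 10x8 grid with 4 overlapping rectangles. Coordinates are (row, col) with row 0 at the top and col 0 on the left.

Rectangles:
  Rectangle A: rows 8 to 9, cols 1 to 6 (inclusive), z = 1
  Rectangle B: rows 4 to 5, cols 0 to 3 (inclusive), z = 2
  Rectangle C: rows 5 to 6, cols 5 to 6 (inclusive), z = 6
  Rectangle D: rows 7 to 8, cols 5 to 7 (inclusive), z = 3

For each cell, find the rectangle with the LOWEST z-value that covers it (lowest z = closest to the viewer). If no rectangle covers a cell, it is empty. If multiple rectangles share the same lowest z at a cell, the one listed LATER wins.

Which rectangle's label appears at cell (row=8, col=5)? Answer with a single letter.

Answer: A

Derivation:
Check cell (8,5):
  A: rows 8-9 cols 1-6 z=1 -> covers; best now A (z=1)
  B: rows 4-5 cols 0-3 -> outside (row miss)
  C: rows 5-6 cols 5-6 -> outside (row miss)
  D: rows 7-8 cols 5-7 z=3 -> covers; best now A (z=1)
Winner: A at z=1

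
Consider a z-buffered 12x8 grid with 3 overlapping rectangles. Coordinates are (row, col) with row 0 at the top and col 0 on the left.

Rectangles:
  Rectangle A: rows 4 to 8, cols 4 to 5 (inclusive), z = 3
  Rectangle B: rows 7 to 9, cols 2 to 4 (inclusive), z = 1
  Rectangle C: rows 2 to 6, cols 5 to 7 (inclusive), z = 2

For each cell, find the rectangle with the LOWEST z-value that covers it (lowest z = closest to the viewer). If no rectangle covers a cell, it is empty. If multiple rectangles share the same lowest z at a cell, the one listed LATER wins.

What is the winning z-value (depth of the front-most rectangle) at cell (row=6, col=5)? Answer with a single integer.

Answer: 2

Derivation:
Check cell (6,5):
  A: rows 4-8 cols 4-5 z=3 -> covers; best now A (z=3)
  B: rows 7-9 cols 2-4 -> outside (row miss)
  C: rows 2-6 cols 5-7 z=2 -> covers; best now C (z=2)
Winner: C at z=2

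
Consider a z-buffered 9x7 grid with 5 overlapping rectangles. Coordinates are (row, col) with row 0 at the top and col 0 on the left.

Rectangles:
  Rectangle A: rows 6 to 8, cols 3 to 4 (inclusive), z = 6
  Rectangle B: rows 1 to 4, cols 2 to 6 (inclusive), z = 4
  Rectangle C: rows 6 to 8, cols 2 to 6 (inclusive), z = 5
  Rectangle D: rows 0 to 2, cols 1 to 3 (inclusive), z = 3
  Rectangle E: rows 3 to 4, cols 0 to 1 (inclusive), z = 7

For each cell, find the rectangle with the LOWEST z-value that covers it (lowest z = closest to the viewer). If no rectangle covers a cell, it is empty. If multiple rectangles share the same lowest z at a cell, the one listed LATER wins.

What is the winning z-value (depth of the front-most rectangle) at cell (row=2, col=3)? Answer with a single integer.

Check cell (2,3):
  A: rows 6-8 cols 3-4 -> outside (row miss)
  B: rows 1-4 cols 2-6 z=4 -> covers; best now B (z=4)
  C: rows 6-8 cols 2-6 -> outside (row miss)
  D: rows 0-2 cols 1-3 z=3 -> covers; best now D (z=3)
  E: rows 3-4 cols 0-1 -> outside (row miss)
Winner: D at z=3

Answer: 3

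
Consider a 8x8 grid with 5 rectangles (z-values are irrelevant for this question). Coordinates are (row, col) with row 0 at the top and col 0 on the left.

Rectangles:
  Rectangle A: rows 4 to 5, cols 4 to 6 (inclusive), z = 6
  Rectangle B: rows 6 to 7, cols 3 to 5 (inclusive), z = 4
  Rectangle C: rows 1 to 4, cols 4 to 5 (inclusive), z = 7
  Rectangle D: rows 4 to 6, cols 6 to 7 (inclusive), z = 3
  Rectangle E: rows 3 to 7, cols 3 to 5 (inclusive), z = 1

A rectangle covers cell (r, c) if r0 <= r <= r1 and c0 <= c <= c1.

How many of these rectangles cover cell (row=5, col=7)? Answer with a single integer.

Check cell (5,7):
  A: rows 4-5 cols 4-6 -> outside (col miss)
  B: rows 6-7 cols 3-5 -> outside (row miss)
  C: rows 1-4 cols 4-5 -> outside (row miss)
  D: rows 4-6 cols 6-7 -> covers
  E: rows 3-7 cols 3-5 -> outside (col miss)
Count covering = 1

Answer: 1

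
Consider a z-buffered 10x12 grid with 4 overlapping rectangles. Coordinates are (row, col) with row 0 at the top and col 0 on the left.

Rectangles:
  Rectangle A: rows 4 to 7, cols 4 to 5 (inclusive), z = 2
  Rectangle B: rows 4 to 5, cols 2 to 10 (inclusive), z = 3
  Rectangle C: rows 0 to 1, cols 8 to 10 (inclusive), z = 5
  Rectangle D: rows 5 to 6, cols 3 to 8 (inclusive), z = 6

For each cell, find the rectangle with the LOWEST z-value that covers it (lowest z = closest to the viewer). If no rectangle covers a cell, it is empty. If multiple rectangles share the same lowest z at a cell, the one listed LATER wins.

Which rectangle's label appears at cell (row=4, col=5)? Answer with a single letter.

Answer: A

Derivation:
Check cell (4,5):
  A: rows 4-7 cols 4-5 z=2 -> covers; best now A (z=2)
  B: rows 4-5 cols 2-10 z=3 -> covers; best now A (z=2)
  C: rows 0-1 cols 8-10 -> outside (row miss)
  D: rows 5-6 cols 3-8 -> outside (row miss)
Winner: A at z=2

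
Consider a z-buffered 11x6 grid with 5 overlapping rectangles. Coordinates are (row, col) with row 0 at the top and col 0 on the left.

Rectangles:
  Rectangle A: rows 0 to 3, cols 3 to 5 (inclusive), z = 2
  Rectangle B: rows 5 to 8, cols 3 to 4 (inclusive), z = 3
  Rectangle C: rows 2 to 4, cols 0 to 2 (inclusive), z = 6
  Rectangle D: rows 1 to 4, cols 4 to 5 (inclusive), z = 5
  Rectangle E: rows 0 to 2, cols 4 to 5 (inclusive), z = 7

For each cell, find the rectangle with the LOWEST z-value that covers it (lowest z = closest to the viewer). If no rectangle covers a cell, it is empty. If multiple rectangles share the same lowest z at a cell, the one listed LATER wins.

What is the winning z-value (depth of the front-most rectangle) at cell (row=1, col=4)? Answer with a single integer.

Check cell (1,4):
  A: rows 0-3 cols 3-5 z=2 -> covers; best now A (z=2)
  B: rows 5-8 cols 3-4 -> outside (row miss)
  C: rows 2-4 cols 0-2 -> outside (row miss)
  D: rows 1-4 cols 4-5 z=5 -> covers; best now A (z=2)
  E: rows 0-2 cols 4-5 z=7 -> covers; best now A (z=2)
Winner: A at z=2

Answer: 2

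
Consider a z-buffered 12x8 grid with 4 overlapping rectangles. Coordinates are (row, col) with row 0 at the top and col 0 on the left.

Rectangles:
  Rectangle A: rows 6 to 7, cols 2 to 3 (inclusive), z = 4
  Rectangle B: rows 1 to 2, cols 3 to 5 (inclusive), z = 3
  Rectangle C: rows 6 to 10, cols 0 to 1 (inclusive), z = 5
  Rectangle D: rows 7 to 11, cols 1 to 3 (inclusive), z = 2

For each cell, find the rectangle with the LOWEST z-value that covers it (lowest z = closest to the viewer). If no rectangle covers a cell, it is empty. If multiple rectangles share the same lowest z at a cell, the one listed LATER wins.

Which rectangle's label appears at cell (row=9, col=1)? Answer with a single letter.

Check cell (9,1):
  A: rows 6-7 cols 2-3 -> outside (row miss)
  B: rows 1-2 cols 3-5 -> outside (row miss)
  C: rows 6-10 cols 0-1 z=5 -> covers; best now C (z=5)
  D: rows 7-11 cols 1-3 z=2 -> covers; best now D (z=2)
Winner: D at z=2

Answer: D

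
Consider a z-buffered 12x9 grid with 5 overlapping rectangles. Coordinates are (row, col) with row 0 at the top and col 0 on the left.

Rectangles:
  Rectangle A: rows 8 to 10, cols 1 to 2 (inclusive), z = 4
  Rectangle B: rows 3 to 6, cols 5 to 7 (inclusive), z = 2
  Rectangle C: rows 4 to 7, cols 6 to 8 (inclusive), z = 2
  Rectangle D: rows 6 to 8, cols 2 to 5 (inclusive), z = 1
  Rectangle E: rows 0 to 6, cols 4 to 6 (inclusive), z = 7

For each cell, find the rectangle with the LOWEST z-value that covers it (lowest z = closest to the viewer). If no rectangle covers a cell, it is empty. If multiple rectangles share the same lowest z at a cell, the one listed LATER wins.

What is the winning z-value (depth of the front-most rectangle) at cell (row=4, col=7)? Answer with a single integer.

Answer: 2

Derivation:
Check cell (4,7):
  A: rows 8-10 cols 1-2 -> outside (row miss)
  B: rows 3-6 cols 5-7 z=2 -> covers; best now B (z=2)
  C: rows 4-7 cols 6-8 z=2 -> covers; best now C (z=2)
  D: rows 6-8 cols 2-5 -> outside (row miss)
  E: rows 0-6 cols 4-6 -> outside (col miss)
Winner: C at z=2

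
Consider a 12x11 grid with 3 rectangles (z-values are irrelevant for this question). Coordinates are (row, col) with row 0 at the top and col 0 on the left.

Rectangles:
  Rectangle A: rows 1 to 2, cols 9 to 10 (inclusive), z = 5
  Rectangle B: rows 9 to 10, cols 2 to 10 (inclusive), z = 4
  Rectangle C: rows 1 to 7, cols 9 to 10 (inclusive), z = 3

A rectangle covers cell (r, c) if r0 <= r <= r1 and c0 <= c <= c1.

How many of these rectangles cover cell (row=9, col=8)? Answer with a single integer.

Check cell (9,8):
  A: rows 1-2 cols 9-10 -> outside (row miss)
  B: rows 9-10 cols 2-10 -> covers
  C: rows 1-7 cols 9-10 -> outside (row miss)
Count covering = 1

Answer: 1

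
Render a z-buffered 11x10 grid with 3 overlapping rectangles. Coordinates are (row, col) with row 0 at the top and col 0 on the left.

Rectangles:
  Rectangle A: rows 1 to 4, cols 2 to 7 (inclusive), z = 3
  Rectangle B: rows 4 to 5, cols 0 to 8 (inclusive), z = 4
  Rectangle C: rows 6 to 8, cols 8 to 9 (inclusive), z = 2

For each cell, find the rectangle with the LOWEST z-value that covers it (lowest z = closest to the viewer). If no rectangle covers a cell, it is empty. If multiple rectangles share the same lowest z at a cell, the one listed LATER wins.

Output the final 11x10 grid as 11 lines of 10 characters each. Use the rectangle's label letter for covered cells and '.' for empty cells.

..........
..AAAAAA..
..AAAAAA..
..AAAAAA..
BBAAAAAAB.
BBBBBBBBB.
........CC
........CC
........CC
..........
..........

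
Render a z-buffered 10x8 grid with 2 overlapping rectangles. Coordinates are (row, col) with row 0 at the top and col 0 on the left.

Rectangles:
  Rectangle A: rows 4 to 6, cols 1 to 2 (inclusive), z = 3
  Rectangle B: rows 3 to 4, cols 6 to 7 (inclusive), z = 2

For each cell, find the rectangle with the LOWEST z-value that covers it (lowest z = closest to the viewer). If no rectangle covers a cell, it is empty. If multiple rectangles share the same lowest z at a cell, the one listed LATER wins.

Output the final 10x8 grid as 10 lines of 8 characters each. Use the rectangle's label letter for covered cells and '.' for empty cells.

........
........
........
......BB
.AA...BB
.AA.....
.AA.....
........
........
........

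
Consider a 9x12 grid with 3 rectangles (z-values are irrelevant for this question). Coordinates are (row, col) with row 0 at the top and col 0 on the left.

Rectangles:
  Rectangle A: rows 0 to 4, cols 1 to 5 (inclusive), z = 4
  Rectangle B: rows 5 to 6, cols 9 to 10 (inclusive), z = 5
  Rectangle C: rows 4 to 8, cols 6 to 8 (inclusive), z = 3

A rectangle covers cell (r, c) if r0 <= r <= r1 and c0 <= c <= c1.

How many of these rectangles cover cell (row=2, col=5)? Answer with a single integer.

Answer: 1

Derivation:
Check cell (2,5):
  A: rows 0-4 cols 1-5 -> covers
  B: rows 5-6 cols 9-10 -> outside (row miss)
  C: rows 4-8 cols 6-8 -> outside (row miss)
Count covering = 1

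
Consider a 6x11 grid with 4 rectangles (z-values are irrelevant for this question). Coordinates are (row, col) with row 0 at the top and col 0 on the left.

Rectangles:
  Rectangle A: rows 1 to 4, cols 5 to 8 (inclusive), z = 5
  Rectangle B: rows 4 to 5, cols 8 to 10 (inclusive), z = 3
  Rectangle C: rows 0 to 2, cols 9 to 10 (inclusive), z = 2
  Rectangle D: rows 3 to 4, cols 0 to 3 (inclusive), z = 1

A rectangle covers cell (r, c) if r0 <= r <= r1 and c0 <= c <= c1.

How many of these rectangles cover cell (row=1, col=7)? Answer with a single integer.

Answer: 1

Derivation:
Check cell (1,7):
  A: rows 1-4 cols 5-8 -> covers
  B: rows 4-5 cols 8-10 -> outside (row miss)
  C: rows 0-2 cols 9-10 -> outside (col miss)
  D: rows 3-4 cols 0-3 -> outside (row miss)
Count covering = 1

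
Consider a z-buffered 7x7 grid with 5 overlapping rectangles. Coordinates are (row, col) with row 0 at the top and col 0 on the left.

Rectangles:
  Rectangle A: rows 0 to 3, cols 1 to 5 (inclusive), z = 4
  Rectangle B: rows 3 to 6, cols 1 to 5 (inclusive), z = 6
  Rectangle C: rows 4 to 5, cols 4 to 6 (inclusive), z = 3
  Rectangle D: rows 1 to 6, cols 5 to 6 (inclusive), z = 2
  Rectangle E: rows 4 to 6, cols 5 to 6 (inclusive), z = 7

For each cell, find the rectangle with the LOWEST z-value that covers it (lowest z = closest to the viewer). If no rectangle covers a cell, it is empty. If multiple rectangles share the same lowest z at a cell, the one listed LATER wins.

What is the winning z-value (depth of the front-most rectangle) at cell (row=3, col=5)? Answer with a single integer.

Answer: 2

Derivation:
Check cell (3,5):
  A: rows 0-3 cols 1-5 z=4 -> covers; best now A (z=4)
  B: rows 3-6 cols 1-5 z=6 -> covers; best now A (z=4)
  C: rows 4-5 cols 4-6 -> outside (row miss)
  D: rows 1-6 cols 5-6 z=2 -> covers; best now D (z=2)
  E: rows 4-6 cols 5-6 -> outside (row miss)
Winner: D at z=2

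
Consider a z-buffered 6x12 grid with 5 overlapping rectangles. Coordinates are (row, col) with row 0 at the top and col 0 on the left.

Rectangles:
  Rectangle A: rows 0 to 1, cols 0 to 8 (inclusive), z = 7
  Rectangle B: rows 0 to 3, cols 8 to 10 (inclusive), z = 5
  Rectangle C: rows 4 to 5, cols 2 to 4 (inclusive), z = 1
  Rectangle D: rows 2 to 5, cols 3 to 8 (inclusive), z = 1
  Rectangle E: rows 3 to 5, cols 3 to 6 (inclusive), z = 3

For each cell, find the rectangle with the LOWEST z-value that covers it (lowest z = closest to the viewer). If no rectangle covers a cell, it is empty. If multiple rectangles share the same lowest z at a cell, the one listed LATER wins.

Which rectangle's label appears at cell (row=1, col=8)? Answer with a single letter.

Answer: B

Derivation:
Check cell (1,8):
  A: rows 0-1 cols 0-8 z=7 -> covers; best now A (z=7)
  B: rows 0-3 cols 8-10 z=5 -> covers; best now B (z=5)
  C: rows 4-5 cols 2-4 -> outside (row miss)
  D: rows 2-5 cols 3-8 -> outside (row miss)
  E: rows 3-5 cols 3-6 -> outside (row miss)
Winner: B at z=5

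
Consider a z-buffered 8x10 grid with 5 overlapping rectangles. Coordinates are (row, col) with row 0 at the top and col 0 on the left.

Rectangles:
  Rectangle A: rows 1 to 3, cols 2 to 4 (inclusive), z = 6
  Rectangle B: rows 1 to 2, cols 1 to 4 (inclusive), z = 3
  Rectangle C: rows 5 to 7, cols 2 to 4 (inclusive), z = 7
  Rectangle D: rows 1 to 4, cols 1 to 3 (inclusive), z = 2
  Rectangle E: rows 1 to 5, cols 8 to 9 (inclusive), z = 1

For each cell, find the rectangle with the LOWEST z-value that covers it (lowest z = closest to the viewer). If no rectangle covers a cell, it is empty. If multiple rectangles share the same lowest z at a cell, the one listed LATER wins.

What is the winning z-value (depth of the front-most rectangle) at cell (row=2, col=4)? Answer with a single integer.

Check cell (2,4):
  A: rows 1-3 cols 2-4 z=6 -> covers; best now A (z=6)
  B: rows 1-2 cols 1-4 z=3 -> covers; best now B (z=3)
  C: rows 5-7 cols 2-4 -> outside (row miss)
  D: rows 1-4 cols 1-3 -> outside (col miss)
  E: rows 1-5 cols 8-9 -> outside (col miss)
Winner: B at z=3

Answer: 3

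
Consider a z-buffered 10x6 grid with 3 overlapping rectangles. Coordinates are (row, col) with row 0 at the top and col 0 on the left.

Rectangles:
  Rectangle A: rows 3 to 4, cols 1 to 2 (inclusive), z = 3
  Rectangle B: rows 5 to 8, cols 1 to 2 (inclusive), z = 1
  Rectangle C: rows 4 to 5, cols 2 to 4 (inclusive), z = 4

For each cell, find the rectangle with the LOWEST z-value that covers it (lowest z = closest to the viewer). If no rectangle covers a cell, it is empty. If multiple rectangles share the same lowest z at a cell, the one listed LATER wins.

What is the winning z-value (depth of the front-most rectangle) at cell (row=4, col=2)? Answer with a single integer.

Check cell (4,2):
  A: rows 3-4 cols 1-2 z=3 -> covers; best now A (z=3)
  B: rows 5-8 cols 1-2 -> outside (row miss)
  C: rows 4-5 cols 2-4 z=4 -> covers; best now A (z=3)
Winner: A at z=3

Answer: 3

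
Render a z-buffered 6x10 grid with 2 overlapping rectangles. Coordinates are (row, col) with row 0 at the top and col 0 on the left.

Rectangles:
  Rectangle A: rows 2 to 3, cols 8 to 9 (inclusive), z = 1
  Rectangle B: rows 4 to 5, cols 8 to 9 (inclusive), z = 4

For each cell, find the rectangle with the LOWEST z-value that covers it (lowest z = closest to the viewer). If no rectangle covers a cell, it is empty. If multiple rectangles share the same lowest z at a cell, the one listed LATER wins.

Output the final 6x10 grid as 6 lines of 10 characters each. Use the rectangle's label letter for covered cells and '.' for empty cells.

..........
..........
........AA
........AA
........BB
........BB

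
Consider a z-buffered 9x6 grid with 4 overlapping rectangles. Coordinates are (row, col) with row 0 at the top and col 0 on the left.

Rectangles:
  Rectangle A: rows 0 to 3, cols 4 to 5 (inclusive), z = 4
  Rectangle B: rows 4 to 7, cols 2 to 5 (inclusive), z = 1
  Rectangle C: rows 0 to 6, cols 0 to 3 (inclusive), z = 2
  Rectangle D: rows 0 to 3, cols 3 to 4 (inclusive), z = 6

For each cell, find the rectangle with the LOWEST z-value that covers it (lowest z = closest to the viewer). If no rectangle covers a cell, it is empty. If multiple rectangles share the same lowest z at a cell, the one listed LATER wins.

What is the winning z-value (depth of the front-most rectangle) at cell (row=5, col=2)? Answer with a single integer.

Answer: 1

Derivation:
Check cell (5,2):
  A: rows 0-3 cols 4-5 -> outside (row miss)
  B: rows 4-7 cols 2-5 z=1 -> covers; best now B (z=1)
  C: rows 0-6 cols 0-3 z=2 -> covers; best now B (z=1)
  D: rows 0-3 cols 3-4 -> outside (row miss)
Winner: B at z=1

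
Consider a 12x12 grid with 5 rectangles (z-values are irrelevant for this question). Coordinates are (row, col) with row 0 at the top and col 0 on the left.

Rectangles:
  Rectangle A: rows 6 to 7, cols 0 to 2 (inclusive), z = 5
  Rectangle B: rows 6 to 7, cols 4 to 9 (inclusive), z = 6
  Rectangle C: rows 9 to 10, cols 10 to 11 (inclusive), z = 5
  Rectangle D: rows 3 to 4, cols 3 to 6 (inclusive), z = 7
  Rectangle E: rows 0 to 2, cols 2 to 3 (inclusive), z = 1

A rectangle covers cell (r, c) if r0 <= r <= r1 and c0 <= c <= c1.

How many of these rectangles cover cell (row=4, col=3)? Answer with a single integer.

Check cell (4,3):
  A: rows 6-7 cols 0-2 -> outside (row miss)
  B: rows 6-7 cols 4-9 -> outside (row miss)
  C: rows 9-10 cols 10-11 -> outside (row miss)
  D: rows 3-4 cols 3-6 -> covers
  E: rows 0-2 cols 2-3 -> outside (row miss)
Count covering = 1

Answer: 1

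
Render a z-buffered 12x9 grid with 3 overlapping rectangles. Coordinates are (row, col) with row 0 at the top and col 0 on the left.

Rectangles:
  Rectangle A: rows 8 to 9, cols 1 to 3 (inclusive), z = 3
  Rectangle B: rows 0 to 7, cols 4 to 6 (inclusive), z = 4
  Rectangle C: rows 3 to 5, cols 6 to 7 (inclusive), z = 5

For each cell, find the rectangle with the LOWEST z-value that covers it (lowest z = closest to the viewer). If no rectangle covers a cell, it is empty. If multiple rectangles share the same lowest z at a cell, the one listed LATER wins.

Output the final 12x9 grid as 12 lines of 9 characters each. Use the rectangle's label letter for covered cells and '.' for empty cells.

....BBB..
....BBB..
....BBB..
....BBBC.
....BBBC.
....BBBC.
....BBB..
....BBB..
.AAA.....
.AAA.....
.........
.........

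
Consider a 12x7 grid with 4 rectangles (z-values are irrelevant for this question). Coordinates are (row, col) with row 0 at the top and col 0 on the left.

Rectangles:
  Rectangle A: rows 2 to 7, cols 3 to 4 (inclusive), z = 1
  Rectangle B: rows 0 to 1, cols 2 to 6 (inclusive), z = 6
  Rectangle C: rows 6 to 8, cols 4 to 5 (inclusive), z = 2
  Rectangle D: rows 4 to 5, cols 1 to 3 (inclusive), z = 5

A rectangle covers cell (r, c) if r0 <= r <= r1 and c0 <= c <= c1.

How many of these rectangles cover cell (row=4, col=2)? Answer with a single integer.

Check cell (4,2):
  A: rows 2-7 cols 3-4 -> outside (col miss)
  B: rows 0-1 cols 2-6 -> outside (row miss)
  C: rows 6-8 cols 4-5 -> outside (row miss)
  D: rows 4-5 cols 1-3 -> covers
Count covering = 1

Answer: 1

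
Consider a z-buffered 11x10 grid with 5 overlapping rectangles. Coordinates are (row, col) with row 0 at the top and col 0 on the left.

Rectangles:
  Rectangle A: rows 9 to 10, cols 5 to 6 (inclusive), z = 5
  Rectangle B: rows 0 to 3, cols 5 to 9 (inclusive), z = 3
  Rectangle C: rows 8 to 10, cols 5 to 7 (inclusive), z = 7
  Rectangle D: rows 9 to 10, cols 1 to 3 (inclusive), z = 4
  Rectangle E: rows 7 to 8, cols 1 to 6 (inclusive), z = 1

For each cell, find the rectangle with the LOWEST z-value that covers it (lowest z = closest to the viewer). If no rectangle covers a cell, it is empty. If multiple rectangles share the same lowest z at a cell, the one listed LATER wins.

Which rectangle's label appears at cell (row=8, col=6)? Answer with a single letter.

Check cell (8,6):
  A: rows 9-10 cols 5-6 -> outside (row miss)
  B: rows 0-3 cols 5-9 -> outside (row miss)
  C: rows 8-10 cols 5-7 z=7 -> covers; best now C (z=7)
  D: rows 9-10 cols 1-3 -> outside (row miss)
  E: rows 7-8 cols 1-6 z=1 -> covers; best now E (z=1)
Winner: E at z=1

Answer: E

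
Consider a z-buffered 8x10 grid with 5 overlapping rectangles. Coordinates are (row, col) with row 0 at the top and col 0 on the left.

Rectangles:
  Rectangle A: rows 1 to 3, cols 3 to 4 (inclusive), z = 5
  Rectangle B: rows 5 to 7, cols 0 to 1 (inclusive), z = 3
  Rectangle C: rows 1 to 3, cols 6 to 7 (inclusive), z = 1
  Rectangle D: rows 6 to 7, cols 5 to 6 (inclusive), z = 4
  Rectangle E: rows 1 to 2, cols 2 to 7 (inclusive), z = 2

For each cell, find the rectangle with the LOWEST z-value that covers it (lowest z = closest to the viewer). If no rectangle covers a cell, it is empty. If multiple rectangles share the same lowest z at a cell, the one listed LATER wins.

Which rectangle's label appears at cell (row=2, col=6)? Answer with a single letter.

Check cell (2,6):
  A: rows 1-3 cols 3-4 -> outside (col miss)
  B: rows 5-7 cols 0-1 -> outside (row miss)
  C: rows 1-3 cols 6-7 z=1 -> covers; best now C (z=1)
  D: rows 6-7 cols 5-6 -> outside (row miss)
  E: rows 1-2 cols 2-7 z=2 -> covers; best now C (z=1)
Winner: C at z=1

Answer: C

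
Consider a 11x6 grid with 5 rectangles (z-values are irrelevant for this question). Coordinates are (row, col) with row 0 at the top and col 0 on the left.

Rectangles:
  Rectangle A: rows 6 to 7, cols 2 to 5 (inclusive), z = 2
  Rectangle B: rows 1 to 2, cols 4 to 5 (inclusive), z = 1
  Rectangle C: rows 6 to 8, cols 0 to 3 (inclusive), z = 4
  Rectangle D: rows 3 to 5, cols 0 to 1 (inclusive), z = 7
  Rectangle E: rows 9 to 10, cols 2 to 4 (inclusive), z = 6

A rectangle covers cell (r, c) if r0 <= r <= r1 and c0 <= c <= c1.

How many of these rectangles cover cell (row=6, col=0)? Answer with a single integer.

Check cell (6,0):
  A: rows 6-7 cols 2-5 -> outside (col miss)
  B: rows 1-2 cols 4-5 -> outside (row miss)
  C: rows 6-8 cols 0-3 -> covers
  D: rows 3-5 cols 0-1 -> outside (row miss)
  E: rows 9-10 cols 2-4 -> outside (row miss)
Count covering = 1

Answer: 1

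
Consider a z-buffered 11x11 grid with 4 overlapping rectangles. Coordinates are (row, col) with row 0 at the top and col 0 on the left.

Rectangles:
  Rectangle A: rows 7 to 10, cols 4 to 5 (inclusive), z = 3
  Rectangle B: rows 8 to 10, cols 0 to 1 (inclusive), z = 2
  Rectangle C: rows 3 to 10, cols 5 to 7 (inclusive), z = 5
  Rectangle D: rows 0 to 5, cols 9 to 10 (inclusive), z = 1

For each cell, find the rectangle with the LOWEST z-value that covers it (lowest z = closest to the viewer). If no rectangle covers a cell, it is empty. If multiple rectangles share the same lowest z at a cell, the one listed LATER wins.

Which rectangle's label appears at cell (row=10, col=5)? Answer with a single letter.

Answer: A

Derivation:
Check cell (10,5):
  A: rows 7-10 cols 4-5 z=3 -> covers; best now A (z=3)
  B: rows 8-10 cols 0-1 -> outside (col miss)
  C: rows 3-10 cols 5-7 z=5 -> covers; best now A (z=3)
  D: rows 0-5 cols 9-10 -> outside (row miss)
Winner: A at z=3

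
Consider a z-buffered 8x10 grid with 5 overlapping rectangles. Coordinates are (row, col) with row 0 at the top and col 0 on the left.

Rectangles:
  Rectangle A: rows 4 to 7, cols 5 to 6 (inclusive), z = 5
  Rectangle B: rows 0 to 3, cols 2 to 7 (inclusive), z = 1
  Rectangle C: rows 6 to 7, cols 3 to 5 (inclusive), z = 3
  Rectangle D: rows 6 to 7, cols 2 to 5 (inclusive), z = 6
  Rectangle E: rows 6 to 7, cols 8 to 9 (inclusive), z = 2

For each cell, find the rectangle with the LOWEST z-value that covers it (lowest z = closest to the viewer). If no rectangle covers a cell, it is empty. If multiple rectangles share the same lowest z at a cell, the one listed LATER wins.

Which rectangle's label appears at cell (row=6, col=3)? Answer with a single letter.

Answer: C

Derivation:
Check cell (6,3):
  A: rows 4-7 cols 5-6 -> outside (col miss)
  B: rows 0-3 cols 2-7 -> outside (row miss)
  C: rows 6-7 cols 3-5 z=3 -> covers; best now C (z=3)
  D: rows 6-7 cols 2-5 z=6 -> covers; best now C (z=3)
  E: rows 6-7 cols 8-9 -> outside (col miss)
Winner: C at z=3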